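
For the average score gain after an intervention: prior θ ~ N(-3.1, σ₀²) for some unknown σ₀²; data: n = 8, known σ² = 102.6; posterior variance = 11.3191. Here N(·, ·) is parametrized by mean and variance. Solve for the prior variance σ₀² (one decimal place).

For the Normal–Normal model with known σ², precisions add: τ_n = τ₀ + n/σ².
So 1/σ₀² = 1/11.3191 − 8/102.6 = 0.088346 − 0.077973 = 0.010373.
Hence σ₀² = 1/0.010373 ≈ 96.4.

σ₀² = 96.4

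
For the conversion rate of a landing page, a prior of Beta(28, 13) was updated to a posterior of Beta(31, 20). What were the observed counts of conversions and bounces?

3 conversions and 7 bounces

A Beta(a, b) prior with s successes and f failures in binomial data gives a Beta(a+s, b+f) posterior.
So s = 31 − 28 = 3 and f = 20 − 13 = 7.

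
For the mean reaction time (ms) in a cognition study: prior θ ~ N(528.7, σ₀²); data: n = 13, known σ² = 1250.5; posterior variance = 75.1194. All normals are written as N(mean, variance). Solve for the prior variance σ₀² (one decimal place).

σ₀² = 342.9

For the Normal–Normal model with known σ², precisions add: τ_n = τ₀ + n/σ².
So 1/σ₀² = 1/75.1194 − 13/1250.5 = 0.013312 − 0.010396 = 0.002916.
Hence σ₀² = 1/0.002916 ≈ 342.9.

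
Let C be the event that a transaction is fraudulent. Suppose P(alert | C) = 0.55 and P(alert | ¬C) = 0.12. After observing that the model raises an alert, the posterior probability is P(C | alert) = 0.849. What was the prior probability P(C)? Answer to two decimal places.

Bayes' rule in odds form gives O(C|E) = O(C)·[P(E|C)/P(E|¬C)], hence O(C) = O(C|E)/LR.
Posterior odds = 0.849/(1−0.849) = 5.6225. LR = 0.55/0.12 = 4.5833.
Prior odds = 5.6225/4.5833 = 1.2267, so P(C) = 1.2267/(1+1.2267) ≈ 0.55.

P(C) = 0.55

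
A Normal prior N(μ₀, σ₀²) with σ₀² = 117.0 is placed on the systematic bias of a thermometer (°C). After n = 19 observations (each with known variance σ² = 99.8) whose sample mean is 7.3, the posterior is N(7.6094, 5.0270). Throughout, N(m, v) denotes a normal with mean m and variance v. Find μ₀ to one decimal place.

With known observation variance, the Normal–Normal posterior has precision τ_n = τ₀ + n/σ² and mean μ_n = (τ₀μ₀ + (n/σ²)x̄)/τ_n.
Here τ₀ = 1/117.0 = 0.008547 and τ_data = 19/99.8 = 0.190381, so τ_n = 0.198928.
Rearranging for μ₀: μ₀ = (μ_n·τ_n − τ_data·x̄)/τ₀ = (7.6094·0.198928 − 0.190381·7.3) / 0.008547 = 0.123941/0.008547 ≈ 14.5.

μ₀ = 14.5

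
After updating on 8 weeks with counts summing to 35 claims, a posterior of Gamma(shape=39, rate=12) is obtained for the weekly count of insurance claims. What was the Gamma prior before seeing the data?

A Gamma(α, β) prior (rate parametrization) on a Poisson rate with n observations summing to S gives posterior Gamma(α+S, β+n).
So α = 39 − 35 = 4 and β = 12 − 8 = 4.

Gamma(shape=4, rate=4)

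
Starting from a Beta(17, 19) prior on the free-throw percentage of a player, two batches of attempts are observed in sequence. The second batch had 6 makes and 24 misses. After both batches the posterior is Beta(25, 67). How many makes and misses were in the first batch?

2 makes and 24 misses

Sequential conjugate updates are equivalent to a single update on the pooled data, so total successes = posterior α − prior α and total failures = posterior β − prior β.
Total across both batches: 25−17=8 makes, 67−19=48 misses.
Subtract the second batch: 8−6=2 makes and 48−24=24 misses.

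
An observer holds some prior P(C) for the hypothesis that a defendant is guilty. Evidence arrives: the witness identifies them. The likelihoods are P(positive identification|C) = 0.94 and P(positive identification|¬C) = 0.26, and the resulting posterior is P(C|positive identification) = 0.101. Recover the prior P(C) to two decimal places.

P(C) = 0.03

Bayes' rule in odds form gives O(C|E) = O(C)·[P(E|C)/P(E|¬C)], hence O(C) = O(C|E)/LR.
Posterior odds = 0.101/(1−0.101) = 0.1123. LR = 0.94/0.26 = 3.6154.
Prior odds = 0.1123/3.6154 = 0.0311, so P(C) = 0.0311/(1+0.0311) ≈ 0.03.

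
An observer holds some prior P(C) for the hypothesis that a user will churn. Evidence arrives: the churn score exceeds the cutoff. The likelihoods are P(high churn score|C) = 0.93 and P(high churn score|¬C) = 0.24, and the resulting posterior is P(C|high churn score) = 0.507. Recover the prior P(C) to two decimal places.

P(C) = 0.21

In odds form, posterior odds = prior odds × likelihood ratio, so prior odds = posterior odds ÷ LR.
Posterior odds = 0.507/(1−0.507) = 1.0284. LR = 0.93/0.24 = 3.8750.
Prior odds = 1.0284/3.8750 = 0.2654, so P(C) = 0.2654/(1+0.2654) ≈ 0.21.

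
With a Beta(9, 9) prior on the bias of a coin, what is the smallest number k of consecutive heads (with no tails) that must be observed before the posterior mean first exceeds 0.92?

After k heads and 0 tails the posterior is Beta(9+k, 9), with mean (9+k)/(9+9+k).
Set (9+k)/(18+k) > 0.92 and solve: k > (0.92·18 − 9)/(1 − 0.92) = 94.500.
The smallest integer exceeding 94.500 is 95, and checking k=95: (104)/(113) = 0.9204 > 0.92.

k = 95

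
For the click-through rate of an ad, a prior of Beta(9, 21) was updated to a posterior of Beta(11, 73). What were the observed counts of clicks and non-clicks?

Beta is conjugate to the binomial likelihood: posterior = Beta(α+s, β+f).
Match parameters: s=11−9=2, f=73−21=52.

2 clicks and 52 non-clicks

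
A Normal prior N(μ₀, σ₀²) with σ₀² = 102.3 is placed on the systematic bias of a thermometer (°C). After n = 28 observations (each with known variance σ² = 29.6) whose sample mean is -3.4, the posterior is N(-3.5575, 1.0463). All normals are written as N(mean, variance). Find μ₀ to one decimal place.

The posterior mean is a precision-weighted average: μ_n = (τ₀μ₀ + τ_data·x̄)/(τ₀+τ_data), with τ₀=1/σ₀² and τ_data=n/σ².
Here τ₀ = 1/102.3 = 0.009775 and τ_data = 28/29.6 = 0.945946, so τ_n = 0.955721.
Rearranging for μ₀: μ₀ = (μ_n·τ_n − τ_data·x̄)/τ₀ = (-3.5575·0.955721 − 0.945946·-3.4) / 0.009775 = -0.183761/0.009775 ≈ -18.8.

μ₀ = -18.8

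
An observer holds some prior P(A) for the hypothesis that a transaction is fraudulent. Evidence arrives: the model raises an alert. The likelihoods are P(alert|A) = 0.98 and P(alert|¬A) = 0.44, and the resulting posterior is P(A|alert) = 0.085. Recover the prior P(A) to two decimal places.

P(A) = 0.04

In odds form, posterior odds = prior odds × likelihood ratio, so prior odds = posterior odds ÷ LR.
Posterior odds = 0.085/(1−0.085) = 0.0929. LR = 0.98/0.44 = 2.2273.
Prior odds = 0.0929/2.2273 = 0.0417, so P(A) = 0.0417/(1+0.0417) ≈ 0.04.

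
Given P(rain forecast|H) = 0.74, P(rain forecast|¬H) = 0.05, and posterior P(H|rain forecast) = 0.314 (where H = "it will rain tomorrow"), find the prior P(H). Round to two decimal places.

P(H) = 0.03

In odds form, posterior odds = prior odds × likelihood ratio, so prior odds = posterior odds ÷ LR.
Posterior odds = 0.314/(1−0.314) = 0.4577. LR = 0.74/0.05 = 14.8000.
Prior odds = 0.4577/14.8000 = 0.0309, so P(H) = 0.0309/(1+0.0309) ≈ 0.03.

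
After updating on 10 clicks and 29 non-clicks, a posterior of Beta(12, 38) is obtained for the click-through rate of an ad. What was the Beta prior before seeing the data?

Under Beta–binomial conjugacy the posterior parameters are (a+s, b+f).
So a = 12 − 10 = 2 and b = 38 − 29 = 9.

Beta(2, 9)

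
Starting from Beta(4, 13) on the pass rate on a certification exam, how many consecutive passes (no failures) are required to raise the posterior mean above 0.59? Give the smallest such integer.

k = 15

After k passes and 0 failures the posterior is Beta(4+k, 13), with mean (4+k)/(4+13+k).
Set (4+k)/(17+k) > 0.59 and solve: k > (0.59·17 − 4)/(1 − 0.59) = 14.707.
The smallest integer exceeding 14.707 is 15.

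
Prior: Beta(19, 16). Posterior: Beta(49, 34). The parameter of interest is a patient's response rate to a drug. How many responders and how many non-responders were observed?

Beta is conjugate to the binomial likelihood: posterior = Beta(a+s, b+f).
So s = 49 − 19 = 30 and f = 34 − 16 = 18.

30 responders and 18 non-responders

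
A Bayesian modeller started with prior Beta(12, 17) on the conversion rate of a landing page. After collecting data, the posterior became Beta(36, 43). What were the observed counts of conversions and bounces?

24 conversions and 26 bounces

Beta is conjugate to the binomial likelihood: posterior = Beta(a+s, b+f).
Match parameters: s=36−12=24, f=43−17=26.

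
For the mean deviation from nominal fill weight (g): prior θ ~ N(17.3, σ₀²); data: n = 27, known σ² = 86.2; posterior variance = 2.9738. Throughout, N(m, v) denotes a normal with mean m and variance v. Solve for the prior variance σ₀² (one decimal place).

Posterior precision equals prior precision plus data precision: 1/σ_n² = 1/σ₀² + n/σ².
So 1/σ₀² = 1/2.9738 − 27/86.2 = 0.336270 − 0.313225 = 0.023045.
Hence σ₀² = 1/0.023045 ≈ 43.4.

σ₀² = 43.4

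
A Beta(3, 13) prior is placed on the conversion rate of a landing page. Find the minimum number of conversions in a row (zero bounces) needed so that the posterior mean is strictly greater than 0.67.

After k conversions and 0 bounces the posterior is Beta(3+k, 13), with mean (3+k)/(3+13+k).
Set (3+k)/(16+k) > 0.67 and solve: k > (0.67·16 − 3)/(1 − 0.67) = 23.394.
The smallest integer exceeding 23.394 is 24.

k = 24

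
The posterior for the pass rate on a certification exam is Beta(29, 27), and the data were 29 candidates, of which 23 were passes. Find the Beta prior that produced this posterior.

Beta(6, 21)

A Beta(α, β) prior with s successes and f failures in binomial data gives a Beta(α+s, β+f) posterior.
Subtract the data counts: 29−23=6, 27−6=21.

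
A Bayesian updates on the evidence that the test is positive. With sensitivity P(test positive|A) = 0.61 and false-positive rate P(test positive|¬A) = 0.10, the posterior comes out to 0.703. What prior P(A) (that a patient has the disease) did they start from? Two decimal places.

P(A) = 0.28

In odds form, posterior odds = prior odds × likelihood ratio, so prior odds = posterior odds ÷ LR.
Posterior odds = 0.703/(1−0.703) = 2.3670. LR = 0.61/0.10 = 6.1000.
Prior odds = 2.3670/6.1000 = 0.3880, so P(A) = 0.3880/(1+0.3880) ≈ 0.28.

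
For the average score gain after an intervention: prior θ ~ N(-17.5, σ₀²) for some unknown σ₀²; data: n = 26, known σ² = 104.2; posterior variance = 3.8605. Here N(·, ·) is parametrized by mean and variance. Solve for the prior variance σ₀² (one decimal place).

σ₀² = 105.1

For the Normal–Normal model with known σ², precisions add: τ_n = τ₀ + n/σ².
So 1/σ₀² = 1/3.8605 − 26/104.2 = 0.259034 − 0.249520 = 0.009514.
Hence σ₀² = 1/0.009514 ≈ 105.1.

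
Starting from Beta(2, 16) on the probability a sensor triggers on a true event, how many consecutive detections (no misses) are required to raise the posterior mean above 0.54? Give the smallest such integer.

k = 17

After k detections and 0 misses the posterior is Beta(2+k, 16), with mean (2+k)/(2+16+k).
Set (2+k)/(18+k) > 0.54 and solve: k > (0.54·18 − 2)/(1 − 0.54) = 16.783.
The smallest integer exceeding 16.783 is 17, and checking k=17: (19)/(35) = 0.5429 > 0.54.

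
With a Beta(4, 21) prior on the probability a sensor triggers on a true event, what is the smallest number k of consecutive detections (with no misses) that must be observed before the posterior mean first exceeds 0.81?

k = 86

After k detections and 0 misses the posterior is Beta(4+k, 21), with mean (4+k)/(4+21+k).
Set (4+k)/(25+k) > 0.81 and solve: k > (0.81·25 − 4)/(1 − 0.81) = 85.526.
The smallest integer exceeding 85.526 is 86, and checking k=86: (90)/(111) = 0.8108 > 0.81.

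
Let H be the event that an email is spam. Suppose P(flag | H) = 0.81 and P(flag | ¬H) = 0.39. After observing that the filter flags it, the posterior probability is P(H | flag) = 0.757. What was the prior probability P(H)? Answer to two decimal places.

P(H) = 0.60

In odds form, posterior odds = prior odds × likelihood ratio, so prior odds = posterior odds ÷ LR.
Posterior odds = 0.757/(1−0.757) = 3.1152. LR = 0.81/0.39 = 2.0769.
Prior odds = 3.1152/2.0769 = 1.4999, so P(H) = 1.4999/(1+1.4999) ≈ 0.60.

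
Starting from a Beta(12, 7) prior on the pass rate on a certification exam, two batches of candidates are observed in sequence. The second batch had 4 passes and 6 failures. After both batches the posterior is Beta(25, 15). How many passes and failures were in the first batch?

9 passes and 2 failures

Sequential conjugate updates are equivalent to a single update on the pooled data, so total successes = posterior α − prior α and total failures = posterior β − prior β.
Total across both batches: 25−12=13 passes, 15−7=8 failures.
Subtract the second batch: 13−4=9 passes and 8−6=2 failures.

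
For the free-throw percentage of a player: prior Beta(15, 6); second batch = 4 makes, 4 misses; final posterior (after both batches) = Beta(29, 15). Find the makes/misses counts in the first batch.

10 makes and 5 misses

Because Beta–binomial updating is additive in the counts, the combined data contributed (α_post−α_prior, β_post−β_prior) successes and failures.
Total across both batches: 29−15=14 makes, 15−6=9 misses.
Subtract the second batch: 14−4=10 makes and 9−4=5 misses.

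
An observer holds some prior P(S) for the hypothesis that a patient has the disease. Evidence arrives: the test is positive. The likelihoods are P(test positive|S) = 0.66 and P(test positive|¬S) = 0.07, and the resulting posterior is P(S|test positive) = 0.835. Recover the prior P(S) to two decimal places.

P(S) = 0.35

In odds form, posterior odds = prior odds × likelihood ratio, so prior odds = posterior odds ÷ LR.
Posterior odds = 0.835/(1−0.835) = 5.0606. LR = 0.66/0.07 = 9.4286.
Prior odds = 5.0606/9.4286 = 0.5367, so P(S) = 0.5367/(1+0.5367) ≈ 0.35.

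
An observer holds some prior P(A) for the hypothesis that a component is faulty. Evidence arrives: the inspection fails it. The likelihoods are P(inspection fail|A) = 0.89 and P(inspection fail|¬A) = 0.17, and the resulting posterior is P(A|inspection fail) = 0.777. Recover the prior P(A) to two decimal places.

P(A) = 0.40

In odds form, posterior odds = prior odds × likelihood ratio, so prior odds = posterior odds ÷ LR.
Posterior odds = 0.777/(1−0.777) = 3.4843. LR = 0.89/0.17 = 5.2353.
Prior odds = 3.4843/5.2353 = 0.6655, so P(A) = 0.6655/(1+0.6655) ≈ 0.40.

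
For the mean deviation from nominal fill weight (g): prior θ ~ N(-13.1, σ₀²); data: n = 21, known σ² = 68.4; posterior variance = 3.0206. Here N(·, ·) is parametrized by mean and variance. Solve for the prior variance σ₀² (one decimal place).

For the Normal–Normal model with known σ², precisions add: τ_n = τ₀ + n/σ².
So 1/σ₀² = 1/3.0206 − 21/68.4 = 0.331060 − 0.307018 = 0.024042.
Hence σ₀² = 1/0.024042 ≈ 41.6.

σ₀² = 41.6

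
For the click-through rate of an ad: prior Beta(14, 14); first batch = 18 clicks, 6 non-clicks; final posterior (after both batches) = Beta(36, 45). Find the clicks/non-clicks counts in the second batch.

4 clicks and 25 non-clicks

Sequential conjugate updates are equivalent to a single update on the pooled data, so total successes = posterior α − prior α and total failures = posterior β − prior β.
Total across both batches: 36−14=22 clicks, 45−14=31 non-clicks.
Subtract the first batch: 22−18=4 clicks and 31−6=25 non-clicks.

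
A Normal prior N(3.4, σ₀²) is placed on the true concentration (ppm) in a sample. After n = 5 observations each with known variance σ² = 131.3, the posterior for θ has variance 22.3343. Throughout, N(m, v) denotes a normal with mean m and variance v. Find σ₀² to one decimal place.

σ₀² = 149.4

For the Normal–Normal model with known σ², precisions add: τ_n = τ₀ + n/σ².
So 1/σ₀² = 1/22.3343 − 5/131.3 = 0.044774 − 0.038081 = 0.006693.
Hence σ₀² = 1/0.006693 ≈ 149.4.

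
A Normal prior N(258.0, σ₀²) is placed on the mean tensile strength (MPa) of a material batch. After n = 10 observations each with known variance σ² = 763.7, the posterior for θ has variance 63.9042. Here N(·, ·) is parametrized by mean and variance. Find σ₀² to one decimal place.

σ₀² = 391.5

For the Normal–Normal model with known σ², precisions add: τ_n = τ₀ + n/σ².
So 1/σ₀² = 1/63.9042 − 10/763.7 = 0.015648 − 0.013094 = 0.002554.
Hence σ₀² = 1/0.002554 ≈ 391.5.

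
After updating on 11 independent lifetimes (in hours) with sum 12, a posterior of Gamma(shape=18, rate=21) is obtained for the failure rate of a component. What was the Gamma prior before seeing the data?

Gamma(shape=7, rate=9)

Gamma–exponential conjugacy: posterior shape = α + n, posterior rate = β + Σtᵢ.
So α = 18 − 11 = 7 and β = 21 − 12 = 9.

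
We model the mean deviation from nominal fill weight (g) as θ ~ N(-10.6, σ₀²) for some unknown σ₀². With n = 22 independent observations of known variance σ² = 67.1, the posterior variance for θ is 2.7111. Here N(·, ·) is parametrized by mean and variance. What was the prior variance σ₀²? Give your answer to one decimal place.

σ₀² = 24.4

For the Normal–Normal model with known σ², precisions add: τ_n = τ₀ + n/σ².
So 1/σ₀² = 1/2.7111 − 22/67.1 = 0.368854 − 0.327869 = 0.040985.
Hence σ₀² = 1/0.040985 ≈ 24.4.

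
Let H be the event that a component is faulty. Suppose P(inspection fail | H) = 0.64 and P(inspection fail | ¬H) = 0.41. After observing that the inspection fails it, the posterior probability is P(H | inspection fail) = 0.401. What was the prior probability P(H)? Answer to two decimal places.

P(H) = 0.30

Bayes' rule in odds form gives O(H|E) = O(H)·[P(E|H)/P(E|¬H)], hence O(H) = O(H|E)/LR.
Posterior odds = 0.401/(1−0.401) = 0.6694. LR = 0.64/0.41 = 1.5610.
Prior odds = 0.6694/1.5610 = 0.4288, so P(H) = 0.4288/(1+0.4288) ≈ 0.30.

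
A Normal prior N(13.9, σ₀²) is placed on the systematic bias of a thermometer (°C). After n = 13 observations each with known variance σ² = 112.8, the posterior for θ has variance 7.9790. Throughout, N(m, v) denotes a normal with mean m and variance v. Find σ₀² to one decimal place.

σ₀² = 99.2

Posterior precision equals prior precision plus data precision: 1/σ_n² = 1/σ₀² + n/σ².
So 1/σ₀² = 1/7.9790 − 13/112.8 = 0.125329 − 0.115248 = 0.010081.
Hence σ₀² = 1/0.010081 ≈ 99.2.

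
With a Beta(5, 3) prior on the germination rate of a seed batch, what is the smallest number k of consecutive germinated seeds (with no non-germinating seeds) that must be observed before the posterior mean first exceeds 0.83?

After k germinated seeds and 0 non-germinating seeds the posterior is Beta(5+k, 3), with mean (5+k)/(5+3+k).
Set (5+k)/(8+k) > 0.83 and solve: k > (0.83·8 − 5)/(1 − 0.83) = 9.647.
The smallest integer exceeding 9.647 is 10, and checking k=10: (15)/(18) = 0.8333 > 0.83.

k = 10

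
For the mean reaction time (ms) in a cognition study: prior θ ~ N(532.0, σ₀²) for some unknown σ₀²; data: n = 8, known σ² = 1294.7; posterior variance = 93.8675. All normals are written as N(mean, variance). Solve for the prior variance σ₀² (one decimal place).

Posterior precision equals prior precision plus data precision: 1/σ_n² = 1/σ₀² + n/σ².
So 1/σ₀² = 1/93.8675 − 8/1294.7 = 0.010653 − 0.006179 = 0.004474.
Hence σ₀² = 1/0.004474 ≈ 223.5.

σ₀² = 223.5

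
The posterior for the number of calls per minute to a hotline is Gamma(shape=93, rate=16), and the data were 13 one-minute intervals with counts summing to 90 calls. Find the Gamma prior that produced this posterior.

A Gamma(α, β) prior (rate parametrization) on a Poisson rate with n observations summing to S gives posterior Gamma(α+S, β+n).
So α = 93 − 90 = 3 and β = 16 − 13 = 3.

Gamma(shape=3, rate=3)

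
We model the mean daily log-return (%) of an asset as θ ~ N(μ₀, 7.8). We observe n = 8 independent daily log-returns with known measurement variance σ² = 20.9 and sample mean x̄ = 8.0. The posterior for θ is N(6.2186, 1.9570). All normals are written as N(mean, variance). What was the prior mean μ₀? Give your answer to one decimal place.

The posterior mean is a precision-weighted average: μ_n = (τ₀μ₀ + τ_data·x̄)/(τ₀+τ_data), with τ₀=1/σ₀² and τ_data=n/σ².
Here τ₀ = 1/7.8 = 0.128205 and τ_data = 8/20.9 = 0.382775, so τ_n = 0.510980.
Rearranging for μ₀: μ₀ = (μ_n·τ_n − τ_data·x̄)/τ₀ = (6.2186·0.510980 − 0.382775·8.0) / 0.128205 = 0.115380/0.128205 ≈ 0.9.

μ₀ = 0.9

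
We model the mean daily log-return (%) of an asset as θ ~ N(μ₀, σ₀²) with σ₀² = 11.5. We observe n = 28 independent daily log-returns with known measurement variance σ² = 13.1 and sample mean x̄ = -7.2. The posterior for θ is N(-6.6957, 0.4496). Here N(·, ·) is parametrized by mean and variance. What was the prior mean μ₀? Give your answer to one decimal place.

μ₀ = 5.7

The posterior mean is a precision-weighted average: μ_n = (τ₀μ₀ + τ_data·x̄)/(τ₀+τ_data), with τ₀=1/σ₀² and τ_data=n/σ².
Here τ₀ = 1/11.5 = 0.086957 and τ_data = 28/13.1 = 2.137405, so τ_n = 2.224362.
Rearranging for μ₀: μ₀ = (μ_n·τ_n − τ_data·x̄)/τ₀ = (-6.6957·2.224362 − 2.137405·-7.2) / 0.086957 = 0.495655/0.086957 ≈ 5.7.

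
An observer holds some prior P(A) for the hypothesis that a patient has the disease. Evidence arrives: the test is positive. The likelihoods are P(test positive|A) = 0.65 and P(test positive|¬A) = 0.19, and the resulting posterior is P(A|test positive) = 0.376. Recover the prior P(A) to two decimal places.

Bayes' rule in odds form gives O(A|E) = O(A)·[P(E|A)/P(E|¬A)], hence O(A) = O(A|E)/LR.
Posterior odds = 0.376/(1−0.376) = 0.6026. LR = 0.65/0.19 = 3.4211.
Prior odds = 0.6026/3.4211 = 0.1761, so P(A) = 0.1761/(1+0.1761) ≈ 0.15.

P(A) = 0.15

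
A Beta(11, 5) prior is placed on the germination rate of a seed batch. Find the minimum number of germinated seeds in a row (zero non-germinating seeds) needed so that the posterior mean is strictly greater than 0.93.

k = 56

After k germinated seeds and 0 non-germinating seeds the posterior is Beta(11+k, 5), with mean (11+k)/(11+5+k).
Set (11+k)/(16+k) > 0.93 and solve: k > (0.93·16 − 11)/(1 − 0.93) = 55.429.
The smallest integer exceeding 55.429 is 56, and checking k=56: (67)/(72) = 0.9306 > 0.93.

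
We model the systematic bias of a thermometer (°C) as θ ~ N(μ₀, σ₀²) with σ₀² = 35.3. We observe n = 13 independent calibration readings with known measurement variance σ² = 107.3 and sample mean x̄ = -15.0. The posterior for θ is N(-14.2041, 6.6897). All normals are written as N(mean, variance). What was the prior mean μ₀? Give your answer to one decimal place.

μ₀ = -10.8

With known observation variance, the Normal–Normal posterior has precision τ_n = τ₀ + n/σ² and mean μ_n = (τ₀μ₀ + (n/σ²)x̄)/τ_n.
Here τ₀ = 1/35.3 = 0.028329 and τ_data = 13/107.3 = 0.121156, so τ_n = 0.149485.
Rearranging for μ₀: μ₀ = (μ_n·τ_n − τ_data·x̄)/τ₀ = (-14.2041·0.149485 − 0.121156·-15.0) / 0.028329 = -0.305960/0.028329 ≈ -10.8.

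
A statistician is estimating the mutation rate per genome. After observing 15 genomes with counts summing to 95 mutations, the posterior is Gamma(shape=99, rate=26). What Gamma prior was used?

Gamma–Poisson conjugacy: posterior shape = α + Σxᵢ, posterior rate = β + n.
So α = 99 − 95 = 4 and β = 26 − 15 = 11.

Gamma(shape=4, rate=11)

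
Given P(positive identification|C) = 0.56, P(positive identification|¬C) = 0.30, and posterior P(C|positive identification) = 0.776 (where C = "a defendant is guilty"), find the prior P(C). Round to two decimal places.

In odds form, posterior odds = prior odds × likelihood ratio, so prior odds = posterior odds ÷ LR.
Posterior odds = 0.776/(1−0.776) = 3.4643. LR = 0.56/0.30 = 1.8667.
Prior odds = 3.4643/1.8667 = 1.8558, so P(C) = 1.8558/(1+1.8558) ≈ 0.65.

P(C) = 0.65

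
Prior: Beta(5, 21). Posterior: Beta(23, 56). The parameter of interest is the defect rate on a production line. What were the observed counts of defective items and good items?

Beta is conjugate to the binomial likelihood: posterior = Beta(a+s, b+f).
So s = 23 − 5 = 18 and f = 56 − 21 = 35.

18 defective items and 35 good items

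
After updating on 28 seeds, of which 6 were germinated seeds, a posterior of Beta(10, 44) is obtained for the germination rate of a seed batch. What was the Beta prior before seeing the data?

Beta is conjugate to the binomial likelihood: posterior = Beta(a+s, b+f).
Subtract the data counts: 10−6=4, 44−22=22.

Beta(4, 22)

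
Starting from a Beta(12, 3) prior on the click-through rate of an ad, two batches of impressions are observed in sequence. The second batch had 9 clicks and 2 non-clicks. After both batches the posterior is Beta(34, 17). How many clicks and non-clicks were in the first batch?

Because Beta–binomial updating is additive in the counts, the combined data contributed (α_post−α_prior, β_post−β_prior) successes and failures.
Total across both batches: 34−12=22 clicks, 17−3=14 non-clicks.
Subtract the second batch: 22−9=13 clicks and 14−2=12 non-clicks.

13 clicks and 12 non-clicks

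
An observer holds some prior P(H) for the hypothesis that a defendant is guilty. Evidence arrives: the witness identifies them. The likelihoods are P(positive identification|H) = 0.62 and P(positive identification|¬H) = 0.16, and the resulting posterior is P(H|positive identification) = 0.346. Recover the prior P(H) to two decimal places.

P(H) = 0.12

Bayes' rule in odds form gives O(H|E) = O(H)·[P(E|H)/P(E|¬H)], hence O(H) = O(H|E)/LR.
Posterior odds = 0.346/(1−0.346) = 0.5291. LR = 0.62/0.16 = 3.8750.
Prior odds = 0.5291/3.8750 = 0.1365, so P(H) = 0.1365/(1+0.1365) ≈ 0.12.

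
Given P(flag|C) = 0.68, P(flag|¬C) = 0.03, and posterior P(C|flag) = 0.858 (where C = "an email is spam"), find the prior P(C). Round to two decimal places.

P(C) = 0.21

Bayes' rule in odds form gives O(C|E) = O(C)·[P(E|C)/P(E|¬C)], hence O(C) = O(C|E)/LR.
Posterior odds = 0.858/(1−0.858) = 6.0423. LR = 0.68/0.03 = 22.6667.
Prior odds = 6.0423/22.6667 = 0.2666, so P(C) = 0.2666/(1+0.2666) ≈ 0.21.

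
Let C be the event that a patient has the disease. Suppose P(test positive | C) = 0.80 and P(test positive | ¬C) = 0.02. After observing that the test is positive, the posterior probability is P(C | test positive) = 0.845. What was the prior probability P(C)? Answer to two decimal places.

P(C) = 0.12

Bayes' rule in odds form gives O(C|E) = O(C)·[P(E|C)/P(E|¬C)], hence O(C) = O(C|E)/LR.
Posterior odds = 0.845/(1−0.845) = 5.4516. LR = 0.80/0.02 = 40.0000.
Prior odds = 5.4516/40.0000 = 0.1363, so P(C) = 0.1363/(1+0.1363) ≈ 0.12.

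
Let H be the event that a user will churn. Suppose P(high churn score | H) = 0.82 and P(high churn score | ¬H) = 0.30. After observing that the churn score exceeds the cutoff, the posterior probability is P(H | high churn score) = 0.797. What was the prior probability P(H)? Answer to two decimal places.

Bayes' rule in odds form gives O(H|E) = O(H)·[P(E|H)/P(E|¬H)], hence O(H) = O(H|E)/LR.
Posterior odds = 0.797/(1−0.797) = 3.9261. LR = 0.82/0.30 = 2.7333.
Prior odds = 3.9261/2.7333 = 1.4364, so P(H) = 1.4364/(1+1.4364) ≈ 0.59.

P(H) = 0.59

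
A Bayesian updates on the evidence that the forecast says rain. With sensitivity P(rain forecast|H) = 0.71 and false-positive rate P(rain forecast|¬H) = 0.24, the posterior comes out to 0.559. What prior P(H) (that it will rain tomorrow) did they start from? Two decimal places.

P(H) = 0.30

In odds form, posterior odds = prior odds × likelihood ratio, so prior odds = posterior odds ÷ LR.
Posterior odds = 0.559/(1−0.559) = 1.2676. LR = 0.71/0.24 = 2.9583.
Prior odds = 1.2676/2.9583 = 0.4285, so P(H) = 0.4285/(1+0.4285) ≈ 0.30.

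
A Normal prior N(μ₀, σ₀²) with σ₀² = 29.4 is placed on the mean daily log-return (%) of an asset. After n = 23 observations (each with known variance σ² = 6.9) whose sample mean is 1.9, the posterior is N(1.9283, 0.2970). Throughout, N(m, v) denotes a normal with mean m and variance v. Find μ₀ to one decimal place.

The posterior mean is a precision-weighted average: μ_n = (τ₀μ₀ + τ_data·x̄)/(τ₀+τ_data), with τ₀=1/σ₀² and τ_data=n/σ².
Here τ₀ = 1/29.4 = 0.034014 and τ_data = 23/6.9 = 3.333333, so τ_n = 3.367347.
Rearranging for μ₀: μ₀ = (μ_n·τ_n − τ_data·x̄)/τ₀ = (1.9283·3.367347 − 3.333333·1.9) / 0.034014 = 0.159923/0.034014 ≈ 4.7.

μ₀ = 4.7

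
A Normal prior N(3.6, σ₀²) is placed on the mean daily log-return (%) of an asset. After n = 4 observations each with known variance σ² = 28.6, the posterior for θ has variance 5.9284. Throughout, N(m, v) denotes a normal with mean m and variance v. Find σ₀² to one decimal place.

σ₀² = 34.7

For the Normal–Normal model with known σ², precisions add: τ_n = τ₀ + n/σ².
So 1/σ₀² = 1/5.9284 − 4/28.6 = 0.168680 − 0.139860 = 0.028820.
Hence σ₀² = 1/0.028820 ≈ 34.7.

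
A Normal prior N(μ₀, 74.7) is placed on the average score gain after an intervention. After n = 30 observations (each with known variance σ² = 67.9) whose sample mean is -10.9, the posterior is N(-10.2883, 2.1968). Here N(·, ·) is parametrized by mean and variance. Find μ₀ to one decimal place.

μ₀ = 9.9

The posterior mean is a precision-weighted average: μ_n = (τ₀μ₀ + τ_data·x̄)/(τ₀+τ_data), with τ₀=1/σ₀² and τ_data=n/σ².
Here τ₀ = 1/74.7 = 0.013387 and τ_data = 30/67.9 = 0.441826, so τ_n = 0.455213.
Rearranging for μ₀: μ₀ = (μ_n·τ_n − τ_data·x̄)/τ₀ = (-10.2883·0.455213 − 0.441826·-10.9) / 0.013387 = 0.132535/0.013387 ≈ 9.9.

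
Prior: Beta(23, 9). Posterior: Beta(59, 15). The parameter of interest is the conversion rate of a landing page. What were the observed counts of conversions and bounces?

A Beta(α, β) prior with s successes and f failures in binomial data gives a Beta(α+s, β+f) posterior.
Match parameters: s=59−23=36, f=15−9=6.

36 conversions and 6 bounces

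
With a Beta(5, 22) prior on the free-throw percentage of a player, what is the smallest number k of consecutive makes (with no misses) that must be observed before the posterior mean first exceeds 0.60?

k = 29

After k makes and 0 misses the posterior is Beta(5+k, 22), with mean (5+k)/(5+22+k).
Set (5+k)/(27+k) > 0.60 and solve: k > (0.60·27 − 5)/(1 − 0.60) = 28.000.
The smallest integer exceeding 28.000 is 29.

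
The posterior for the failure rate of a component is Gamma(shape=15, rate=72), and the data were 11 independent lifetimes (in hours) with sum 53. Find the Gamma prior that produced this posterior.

For an exponential likelihood with a Gamma(α, β) prior on the rate, n observations with total T give posterior Gamma(α+n, β+T).
So α = 15 − 11 = 4 and β = 72 − 53 = 19.

Gamma(shape=4, rate=19)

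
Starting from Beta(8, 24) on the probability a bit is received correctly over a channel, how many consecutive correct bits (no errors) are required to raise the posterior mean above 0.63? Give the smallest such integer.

After k correct bits and 0 errors the posterior is Beta(8+k, 24), with mean (8+k)/(8+24+k).
Set (8+k)/(32+k) > 0.63 and solve: k > (0.63·32 − 8)/(1 − 0.63) = 32.865.
The smallest integer exceeding 32.865 is 33, and checking k=33: (41)/(65) = 0.6308 > 0.63.

k = 33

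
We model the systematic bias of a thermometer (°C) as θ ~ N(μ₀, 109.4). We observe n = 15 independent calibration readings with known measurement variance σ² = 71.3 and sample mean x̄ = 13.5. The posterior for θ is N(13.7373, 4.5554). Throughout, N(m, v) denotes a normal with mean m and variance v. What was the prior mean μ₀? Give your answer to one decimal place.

With known observation variance, the Normal–Normal posterior has precision τ_n = τ₀ + n/σ² and mean μ_n = (τ₀μ₀ + (n/σ²)x̄)/τ_n.
Here τ₀ = 1/109.4 = 0.009141 and τ_data = 15/71.3 = 0.210379, so τ_n = 0.219520.
Rearranging for μ₀: μ₀ = (μ_n·τ_n − τ_data·x̄)/τ₀ = (13.7373·0.219520 − 0.210379·13.5) / 0.009141 = 0.175496/0.009141 ≈ 19.2.

μ₀ = 19.2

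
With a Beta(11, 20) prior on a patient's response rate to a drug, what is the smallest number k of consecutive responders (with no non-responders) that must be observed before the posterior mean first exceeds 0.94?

After k responders and 0 non-responders the posterior is Beta(11+k, 20), with mean (11+k)/(11+20+k).
Set (11+k)/(31+k) > 0.94 and solve: k > (0.94·31 − 11)/(1 − 0.94) = 302.333.
The smallest integer exceeding 302.333 is 303.

k = 303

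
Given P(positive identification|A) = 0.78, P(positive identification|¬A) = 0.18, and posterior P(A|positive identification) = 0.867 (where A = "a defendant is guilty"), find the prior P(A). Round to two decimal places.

Bayes' rule in odds form gives O(A|E) = O(A)·[P(E|A)/P(E|¬A)], hence O(A) = O(A|E)/LR.
Posterior odds = 0.867/(1−0.867) = 6.5188. LR = 0.78/0.18 = 4.3333.
Prior odds = 6.5188/4.3333 = 1.5044, so P(A) = 1.5044/(1+1.5044) ≈ 0.60.

P(A) = 0.60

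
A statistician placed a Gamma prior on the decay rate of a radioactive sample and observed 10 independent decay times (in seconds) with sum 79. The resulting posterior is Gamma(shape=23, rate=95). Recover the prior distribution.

For an exponential likelihood with a Gamma(α, β) prior on the rate, n observations with total T give posterior Gamma(α+n, β+T).
So α = 23 − 10 = 13 and β = 95 − 79 = 16.

Gamma(shape=13, rate=16)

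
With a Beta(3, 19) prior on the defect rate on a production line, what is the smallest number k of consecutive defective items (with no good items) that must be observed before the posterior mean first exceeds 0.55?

k = 21

After k defective items and 0 good items the posterior is Beta(3+k, 19), with mean (3+k)/(3+19+k).
Set (3+k)/(22+k) > 0.55 and solve: k > (0.55·22 − 3)/(1 − 0.55) = 20.222.
The smallest integer exceeding 20.222 is 21.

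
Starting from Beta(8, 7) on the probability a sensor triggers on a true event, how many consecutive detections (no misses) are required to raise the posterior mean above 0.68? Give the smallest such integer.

After k detections and 0 misses the posterior is Beta(8+k, 7), with mean (8+k)/(8+7+k).
Set (8+k)/(15+k) > 0.68 and solve: k > (0.68·15 − 8)/(1 − 0.68) = 6.875.
The smallest integer exceeding 6.875 is 7, and checking k=7: (15)/(22) = 0.6818 > 0.68.

k = 7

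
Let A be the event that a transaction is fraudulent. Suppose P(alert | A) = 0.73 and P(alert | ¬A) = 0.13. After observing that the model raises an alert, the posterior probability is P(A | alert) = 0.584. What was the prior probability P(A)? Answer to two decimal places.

P(A) = 0.20

Bayes' rule in odds form gives O(A|E) = O(A)·[P(E|A)/P(E|¬A)], hence O(A) = O(A|E)/LR.
Posterior odds = 0.584/(1−0.584) = 1.4038. LR = 0.73/0.13 = 5.6154.
Prior odds = 1.4038/5.6154 = 0.2500, so P(A) = 0.2500/(1+0.2500) ≈ 0.20.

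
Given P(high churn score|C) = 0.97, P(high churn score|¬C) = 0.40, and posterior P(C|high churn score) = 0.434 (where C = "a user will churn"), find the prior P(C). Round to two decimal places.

Bayes' rule in odds form gives O(C|E) = O(C)·[P(E|C)/P(E|¬C)], hence O(C) = O(C|E)/LR.
Posterior odds = 0.434/(1−0.434) = 0.7668. LR = 0.97/0.40 = 2.4250.
Prior odds = 0.7668/2.4250 = 0.3162, so P(C) = 0.3162/(1+0.3162) ≈ 0.24.

P(C) = 0.24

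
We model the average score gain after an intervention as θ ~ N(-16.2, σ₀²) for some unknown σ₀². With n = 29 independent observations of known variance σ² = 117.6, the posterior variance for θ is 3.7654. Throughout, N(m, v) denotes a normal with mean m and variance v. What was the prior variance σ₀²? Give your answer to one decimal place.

For the Normal–Normal model with known σ², precisions add: τ_n = τ₀ + n/σ².
So 1/σ₀² = 1/3.7654 − 29/117.6 = 0.265576 − 0.246599 = 0.018977.
Hence σ₀² = 1/0.018977 ≈ 52.7.

σ₀² = 52.7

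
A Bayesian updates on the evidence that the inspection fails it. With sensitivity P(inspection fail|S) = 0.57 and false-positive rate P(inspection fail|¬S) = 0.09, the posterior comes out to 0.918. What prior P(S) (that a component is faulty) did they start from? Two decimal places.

P(S) = 0.64

Bayes' rule in odds form gives O(S|E) = O(S)·[P(E|S)/P(E|¬S)], hence O(S) = O(S|E)/LR.
Posterior odds = 0.918/(1−0.918) = 11.1951. LR = 0.57/0.09 = 6.3333.
Prior odds = 11.1951/6.3333 = 1.7677, so P(S) = 1.7677/(1+1.7677) ≈ 0.64.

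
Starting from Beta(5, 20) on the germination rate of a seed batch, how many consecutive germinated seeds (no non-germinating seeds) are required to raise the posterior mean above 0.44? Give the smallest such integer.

k = 11

After k germinated seeds and 0 non-germinating seeds the posterior is Beta(5+k, 20), with mean (5+k)/(5+20+k).
Set (5+k)/(25+k) > 0.44 and solve: k > (0.44·25 − 5)/(1 − 0.44) = 10.714.
The smallest integer exceeding 10.714 is 11, and checking k=11: (16)/(36) = 0.4444 > 0.44.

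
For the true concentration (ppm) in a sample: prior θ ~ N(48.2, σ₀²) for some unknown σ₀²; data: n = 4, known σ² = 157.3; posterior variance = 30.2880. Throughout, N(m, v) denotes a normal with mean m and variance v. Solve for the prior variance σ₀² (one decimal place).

σ₀² = 131.8

Posterior precision equals prior precision plus data precision: 1/σ_n² = 1/σ₀² + n/σ².
So 1/σ₀² = 1/30.2880 − 4/157.3 = 0.033016 − 0.025429 = 0.007587.
Hence σ₀² = 1/0.007587 ≈ 131.8.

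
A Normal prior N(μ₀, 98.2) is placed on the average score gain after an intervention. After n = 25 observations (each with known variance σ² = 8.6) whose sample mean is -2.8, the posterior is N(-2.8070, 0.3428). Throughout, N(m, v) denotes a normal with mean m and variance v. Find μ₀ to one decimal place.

With known observation variance, the Normal–Normal posterior has precision τ_n = τ₀ + n/σ² and mean μ_n = (τ₀μ₀ + (n/σ²)x̄)/τ_n.
Here τ₀ = 1/98.2 = 0.010183 and τ_data = 25/8.6 = 2.906977, so τ_n = 2.917160.
Rearranging for μ₀: μ₀ = (μ_n·τ_n − τ_data·x̄)/τ₀ = (-2.8070·2.917160 − 2.906977·-2.8) / 0.010183 = -0.048933/0.010183 ≈ -4.8.

μ₀ = -4.8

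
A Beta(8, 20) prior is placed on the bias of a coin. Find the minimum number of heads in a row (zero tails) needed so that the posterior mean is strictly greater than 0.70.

After k heads and 0 tails the posterior is Beta(8+k, 20), with mean (8+k)/(8+20+k).
Set (8+k)/(28+k) > 0.70 and solve: k > (0.70·28 − 8)/(1 − 0.70) = 38.667.
The smallest integer exceeding 38.667 is 39.

k = 39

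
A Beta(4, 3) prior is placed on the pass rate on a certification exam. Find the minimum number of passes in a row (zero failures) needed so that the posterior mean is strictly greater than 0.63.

k = 2

After k passes and 0 failures the posterior is Beta(4+k, 3), with mean (4+k)/(4+3+k).
Set (4+k)/(7+k) > 0.63 and solve: k > (0.63·7 − 4)/(1 − 0.63) = 1.108.
The smallest integer exceeding 1.108 is 2.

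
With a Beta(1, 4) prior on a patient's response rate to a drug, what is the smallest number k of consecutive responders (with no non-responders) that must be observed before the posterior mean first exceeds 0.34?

After k responders and 0 non-responders the posterior is Beta(1+k, 4), with mean (1+k)/(1+4+k).
Set (1+k)/(5+k) > 0.34 and solve: k > (0.34·5 − 1)/(1 − 0.34) = 1.061.
The smallest integer exceeding 1.061 is 2, and checking k=2: (3)/(7) = 0.4286 > 0.34.

k = 2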